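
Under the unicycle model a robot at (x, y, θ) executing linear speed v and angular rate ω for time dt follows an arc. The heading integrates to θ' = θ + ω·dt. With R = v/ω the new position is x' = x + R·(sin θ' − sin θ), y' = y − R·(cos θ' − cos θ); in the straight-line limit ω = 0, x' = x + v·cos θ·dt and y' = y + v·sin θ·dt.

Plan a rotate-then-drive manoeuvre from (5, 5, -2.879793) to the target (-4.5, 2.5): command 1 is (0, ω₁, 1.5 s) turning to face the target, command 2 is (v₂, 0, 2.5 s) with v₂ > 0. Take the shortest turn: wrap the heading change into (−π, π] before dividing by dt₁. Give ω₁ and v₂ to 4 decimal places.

heading to target = atan2(2.5−5, -4.5−5) = -2.8843
Δθ = wrap(-2.8843 − -2.8798) = -0.0045; ω₁ = Δθ/dt₁ = -0.0030
distance = √((-4.5−5)² + (2.5−5)²) = 9.8234; v₂ = distance/dt₂ = 3.9294

ω₁ = -0.0030, v₂ = 3.9294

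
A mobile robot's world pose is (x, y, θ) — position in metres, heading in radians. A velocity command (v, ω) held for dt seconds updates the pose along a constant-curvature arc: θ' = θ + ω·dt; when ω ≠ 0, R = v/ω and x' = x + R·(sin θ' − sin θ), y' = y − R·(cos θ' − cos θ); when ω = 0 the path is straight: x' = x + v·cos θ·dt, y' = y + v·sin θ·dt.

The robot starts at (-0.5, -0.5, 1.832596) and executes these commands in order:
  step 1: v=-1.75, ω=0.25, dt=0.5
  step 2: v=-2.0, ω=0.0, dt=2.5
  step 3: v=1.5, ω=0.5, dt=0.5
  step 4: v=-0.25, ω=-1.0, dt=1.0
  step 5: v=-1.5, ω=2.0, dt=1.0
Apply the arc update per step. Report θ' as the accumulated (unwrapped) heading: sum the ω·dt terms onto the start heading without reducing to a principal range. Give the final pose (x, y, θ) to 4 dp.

(2.0816, -6.5595, 3.2076)

step 1: θ'=1.9576 (R=-7.0000) → pose (-0.2214, -1.3288, 1.9576)
step 2: θ'=1.9576 (straight) → pose (1.6648, -5.9595, 1.9576)
step 3: θ'=2.2076 (R=3.0000) → pose (1.2984, -5.3073, 2.2076)
step 4: θ'=1.2076 (R=0.2500) → pose (1.3311, -5.5447, 1.2076)
step 5: θ'=3.2076 (R=-0.7500) → pose (2.0816, -6.5595, 3.2076)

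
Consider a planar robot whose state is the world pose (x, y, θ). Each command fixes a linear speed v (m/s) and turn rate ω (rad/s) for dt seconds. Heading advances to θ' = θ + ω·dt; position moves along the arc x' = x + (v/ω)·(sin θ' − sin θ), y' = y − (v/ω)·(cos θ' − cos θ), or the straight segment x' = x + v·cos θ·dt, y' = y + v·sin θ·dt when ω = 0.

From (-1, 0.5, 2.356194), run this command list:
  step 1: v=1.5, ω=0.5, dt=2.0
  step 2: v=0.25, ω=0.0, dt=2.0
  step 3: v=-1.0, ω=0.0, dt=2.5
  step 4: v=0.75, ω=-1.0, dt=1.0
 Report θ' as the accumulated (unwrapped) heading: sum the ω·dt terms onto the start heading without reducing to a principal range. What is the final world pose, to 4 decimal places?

step 1: θ'=3.3562 (R=3.0000) → pose (-3.7602, 1.3099, 3.3562)
step 2: θ'=3.3562 (straight) → pose (-4.2487, 1.2034, 3.3562)
step 3: θ'=3.3562 (straight) → pose (-1.8061, 1.7358, 3.3562)
step 4: θ'=2.3562 (R=-0.7500) → pose (-2.4961, 1.9382, 2.3562)

(-2.4961, 1.9382, 2.3562)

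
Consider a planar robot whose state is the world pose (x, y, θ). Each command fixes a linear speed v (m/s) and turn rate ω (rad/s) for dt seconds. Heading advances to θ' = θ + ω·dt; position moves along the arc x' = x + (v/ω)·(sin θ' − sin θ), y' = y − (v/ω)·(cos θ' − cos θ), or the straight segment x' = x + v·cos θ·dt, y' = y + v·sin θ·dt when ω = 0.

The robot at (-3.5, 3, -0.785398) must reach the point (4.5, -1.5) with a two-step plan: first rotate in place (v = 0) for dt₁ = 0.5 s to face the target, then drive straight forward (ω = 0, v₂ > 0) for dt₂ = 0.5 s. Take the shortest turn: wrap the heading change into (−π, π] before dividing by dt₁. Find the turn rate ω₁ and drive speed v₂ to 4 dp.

ω₁ = 0.5460, v₂ = 18.3576

heading to target = atan2(-1.5−3, 4.5−-3.5) = -0.5124
Δθ = wrap(-0.5124 − -0.7854) = 0.2730; ω₁ = Δθ/dt₁ = 0.5460
distance = √((4.5−-3.5)² + (-1.5−3)²) = 9.1788; v₂ = distance/dt₂ = 18.3576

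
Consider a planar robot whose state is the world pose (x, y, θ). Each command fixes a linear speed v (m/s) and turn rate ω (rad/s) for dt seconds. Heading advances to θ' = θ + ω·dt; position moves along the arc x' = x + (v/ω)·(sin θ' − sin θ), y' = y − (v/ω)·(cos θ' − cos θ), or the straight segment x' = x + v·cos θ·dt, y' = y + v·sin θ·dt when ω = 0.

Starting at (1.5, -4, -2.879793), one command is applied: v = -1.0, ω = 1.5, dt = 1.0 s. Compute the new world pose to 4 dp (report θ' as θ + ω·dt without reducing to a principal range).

(1.9820, -3.2295, -1.3798)

θ' = -2.8798 + 1.5·1.0 = -1.3798
R = v/ω = -1.0/1.5 = -0.6667
x' = 1.5 + -0.6667·(sin -1.3798 − sin -2.8798) = 1.9820
y' = -4 − -0.6667·(cos -1.3798 − cos -2.8798) = -3.2295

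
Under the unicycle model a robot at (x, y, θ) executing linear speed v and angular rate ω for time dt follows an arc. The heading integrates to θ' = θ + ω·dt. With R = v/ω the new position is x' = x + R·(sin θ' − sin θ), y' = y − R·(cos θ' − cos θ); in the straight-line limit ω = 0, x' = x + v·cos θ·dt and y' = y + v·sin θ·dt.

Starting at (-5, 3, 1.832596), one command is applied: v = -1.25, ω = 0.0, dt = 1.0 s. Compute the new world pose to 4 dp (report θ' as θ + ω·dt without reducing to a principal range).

θ' = 1.8326 + 0.0·1.0 = 1.8326
ω = 0 → straight: x' = -5 + -1.25·cos(1.8326)·1.0 = -4.6765
y' = 3 + -1.25·sin(1.8326)·1.0 = 1.7926

(-4.6765, 1.7926, 1.8326)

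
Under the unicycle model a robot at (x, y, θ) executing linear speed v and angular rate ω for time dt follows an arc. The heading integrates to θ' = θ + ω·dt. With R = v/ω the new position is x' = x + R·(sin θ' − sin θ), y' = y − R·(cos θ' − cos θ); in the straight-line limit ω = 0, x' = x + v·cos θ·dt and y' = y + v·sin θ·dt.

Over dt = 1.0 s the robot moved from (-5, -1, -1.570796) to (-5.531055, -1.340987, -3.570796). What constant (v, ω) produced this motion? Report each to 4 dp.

v = 0.7500, ω = -2.0000

Δθ = -3.570796 − -1.570796 = -2.000000
ω = Δθ/dt = -2.000000/1.0 = -2.0000
R = Δx/(sin θ' − sin θ) = -0.3750
v = R·ω = -0.3750·-2.0000 = 0.7500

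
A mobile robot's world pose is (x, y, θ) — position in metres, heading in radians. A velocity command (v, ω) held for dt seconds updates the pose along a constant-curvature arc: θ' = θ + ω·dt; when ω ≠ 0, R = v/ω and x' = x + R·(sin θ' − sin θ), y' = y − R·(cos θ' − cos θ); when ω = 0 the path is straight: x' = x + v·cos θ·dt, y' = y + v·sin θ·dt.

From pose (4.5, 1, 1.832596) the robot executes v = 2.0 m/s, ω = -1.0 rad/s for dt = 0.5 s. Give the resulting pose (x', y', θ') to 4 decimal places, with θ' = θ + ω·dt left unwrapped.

θ' = 1.8326 + -1.0·0.5 = 1.3326
R = v/ω = 2.0/-1.0 = -2.0000
x' = 4.5 + -2.0000·(sin 1.3326 − sin 1.8326) = 4.4883
y' = 1 − -2.0000·(cos 1.3326 − cos 1.8326) = 1.9895

(4.4883, 1.9895, 1.3326)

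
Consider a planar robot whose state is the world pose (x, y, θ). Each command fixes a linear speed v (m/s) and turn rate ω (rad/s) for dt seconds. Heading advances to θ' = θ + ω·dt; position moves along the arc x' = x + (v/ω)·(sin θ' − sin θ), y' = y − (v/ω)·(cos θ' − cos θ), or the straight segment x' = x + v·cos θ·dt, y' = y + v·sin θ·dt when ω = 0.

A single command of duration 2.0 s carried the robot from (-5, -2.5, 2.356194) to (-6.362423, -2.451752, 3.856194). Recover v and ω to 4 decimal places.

v = 0.7500, ω = 0.7500

Δθ = 3.856194 − 2.356194 = 1.500000
ω = Δθ/dt = 1.500000/2.0 = 0.7500
R = Δx/(sin θ' − sin θ) = 1.0000
v = R·ω = 1.0000·0.7500 = 0.7500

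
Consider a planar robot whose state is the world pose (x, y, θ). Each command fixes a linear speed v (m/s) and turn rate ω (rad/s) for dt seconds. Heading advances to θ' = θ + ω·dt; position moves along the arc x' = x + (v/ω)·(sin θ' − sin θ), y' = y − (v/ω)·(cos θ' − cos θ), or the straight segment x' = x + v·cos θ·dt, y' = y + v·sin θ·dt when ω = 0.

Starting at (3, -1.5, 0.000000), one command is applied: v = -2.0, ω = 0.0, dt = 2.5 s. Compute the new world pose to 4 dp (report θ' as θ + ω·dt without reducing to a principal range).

θ' = 0.0000 + 0.0·2.5 = 0.0000
ω = 0 → straight: x' = 3 + -2.0·cos(0.0000)·2.5 = -2.0000
y' = -1.5 + -2.0·sin(0.0000)·2.5 = -1.5000

(-2.0000, -1.5000, 0.0000)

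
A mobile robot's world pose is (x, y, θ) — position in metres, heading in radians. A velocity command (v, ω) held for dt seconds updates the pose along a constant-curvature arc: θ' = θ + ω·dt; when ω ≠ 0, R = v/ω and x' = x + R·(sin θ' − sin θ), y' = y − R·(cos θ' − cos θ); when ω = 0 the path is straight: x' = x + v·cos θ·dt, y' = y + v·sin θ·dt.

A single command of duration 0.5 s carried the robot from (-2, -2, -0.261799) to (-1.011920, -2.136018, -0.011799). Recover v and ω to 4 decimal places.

Δθ = -0.011799 − -0.261799 = 0.250000
ω = Δθ/dt = 0.250000/0.5 = 0.5000
R = Δx/(sin θ' − sin θ) = 4.0000
v = R·ω = 4.0000·0.5000 = 2.0000

v = 2.0000, ω = 0.5000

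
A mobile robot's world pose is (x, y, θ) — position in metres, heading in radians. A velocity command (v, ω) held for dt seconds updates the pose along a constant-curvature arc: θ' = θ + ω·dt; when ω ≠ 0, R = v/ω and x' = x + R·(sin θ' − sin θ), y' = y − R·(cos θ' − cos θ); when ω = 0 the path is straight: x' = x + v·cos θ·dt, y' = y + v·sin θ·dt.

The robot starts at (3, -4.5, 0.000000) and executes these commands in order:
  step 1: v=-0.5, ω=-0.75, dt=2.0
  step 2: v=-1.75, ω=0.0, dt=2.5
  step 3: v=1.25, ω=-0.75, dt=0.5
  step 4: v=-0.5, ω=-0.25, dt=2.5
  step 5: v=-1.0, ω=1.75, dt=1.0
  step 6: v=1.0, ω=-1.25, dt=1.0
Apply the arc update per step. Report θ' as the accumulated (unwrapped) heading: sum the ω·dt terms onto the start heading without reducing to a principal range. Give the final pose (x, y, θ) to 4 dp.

step 1: θ'=-1.5000 (R=0.6667) → pose (2.3350, -3.8805, -1.5000)
step 2: θ'=-1.5000 (straight) → pose (2.0255, 0.4835, -1.5000)
step 3: θ'=-1.8750 (R=-1.6667) → pose (1.9532, -0.1336, -1.8750)
step 4: θ'=-2.5000 (R=2.0000) → pose (2.6644, 0.8697, -2.5000)
step 5: θ'=-0.7500 (R=-0.5714) → pose (2.7119, 1.7456, -0.7500)
step 6: θ'=-2.0000 (R=-0.8000) → pose (2.8941, 0.8273, -2.0000)

(2.8941, 0.8273, -2.0000)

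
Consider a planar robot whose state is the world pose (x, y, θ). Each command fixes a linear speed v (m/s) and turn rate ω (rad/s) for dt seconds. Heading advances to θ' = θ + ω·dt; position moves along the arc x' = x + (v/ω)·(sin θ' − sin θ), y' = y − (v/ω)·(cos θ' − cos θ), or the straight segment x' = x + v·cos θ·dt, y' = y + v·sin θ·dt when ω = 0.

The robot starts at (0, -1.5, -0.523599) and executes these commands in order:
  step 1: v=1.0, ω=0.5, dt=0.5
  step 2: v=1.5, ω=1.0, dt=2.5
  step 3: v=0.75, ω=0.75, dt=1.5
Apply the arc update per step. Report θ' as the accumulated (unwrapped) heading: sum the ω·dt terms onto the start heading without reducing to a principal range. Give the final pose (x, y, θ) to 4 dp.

step 1: θ'=-0.2736 (R=2.0000) → pose (0.4596, -1.6936, -0.2736)
step 2: θ'=2.2264 (R=1.5000) → pose (2.0539, 0.6651, 2.2264)
step 3: θ'=3.3514 (R=1.0000) → pose (1.0530, 1.0335, 3.3514)

(1.0530, 1.0335, 3.3514)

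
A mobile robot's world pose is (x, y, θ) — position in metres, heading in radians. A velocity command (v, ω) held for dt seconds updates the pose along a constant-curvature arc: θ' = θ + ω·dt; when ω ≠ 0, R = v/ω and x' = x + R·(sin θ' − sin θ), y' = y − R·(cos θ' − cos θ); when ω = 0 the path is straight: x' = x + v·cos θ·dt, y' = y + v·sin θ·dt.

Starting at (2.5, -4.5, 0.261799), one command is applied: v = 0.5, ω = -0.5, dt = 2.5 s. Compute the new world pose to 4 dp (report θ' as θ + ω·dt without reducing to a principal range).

θ' = 0.2618 + -0.5·2.5 = -0.9882
R = v/ω = 0.5/-0.5 = -1.0000
x' = 2.5 + -1.0000·(sin -0.9882 − sin 0.2618) = 3.5939
y' = -4.5 − -1.0000·(cos -0.9882 − cos 0.2618) = -4.9157

(3.5939, -4.9157, -0.9882)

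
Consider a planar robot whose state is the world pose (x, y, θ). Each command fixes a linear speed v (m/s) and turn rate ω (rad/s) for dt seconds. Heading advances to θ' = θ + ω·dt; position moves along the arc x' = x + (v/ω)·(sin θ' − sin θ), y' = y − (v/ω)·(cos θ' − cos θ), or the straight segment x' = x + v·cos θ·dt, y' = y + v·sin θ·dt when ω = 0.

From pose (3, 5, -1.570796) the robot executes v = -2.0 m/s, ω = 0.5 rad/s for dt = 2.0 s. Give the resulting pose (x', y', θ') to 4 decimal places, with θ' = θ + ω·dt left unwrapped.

(1.1612, 8.3659, -0.5708)

θ' = -1.5708 + 0.5·2.0 = -0.5708
R = v/ω = -2.0/0.5 = -4.0000
x' = 3 + -4.0000·(sin -0.5708 − sin -1.5708) = 1.1612
y' = 5 − -4.0000·(cos -0.5708 − cos -1.5708) = 8.3659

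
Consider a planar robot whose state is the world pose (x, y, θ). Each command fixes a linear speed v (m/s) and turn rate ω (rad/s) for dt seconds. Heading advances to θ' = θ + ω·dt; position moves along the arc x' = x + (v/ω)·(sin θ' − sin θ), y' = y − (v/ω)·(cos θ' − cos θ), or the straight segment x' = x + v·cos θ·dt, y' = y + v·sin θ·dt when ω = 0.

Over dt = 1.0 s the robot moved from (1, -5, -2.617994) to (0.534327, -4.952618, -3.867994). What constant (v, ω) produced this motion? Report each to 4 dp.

Δθ = -3.867994 − -2.617994 = -1.250000
ω = Δθ/dt = -1.250000/1.0 = -1.2500
R = Δx/(sin θ' − sin θ) = -0.4000
v = R·ω = -0.4000·-1.2500 = 0.5000

v = 0.5000, ω = -1.2500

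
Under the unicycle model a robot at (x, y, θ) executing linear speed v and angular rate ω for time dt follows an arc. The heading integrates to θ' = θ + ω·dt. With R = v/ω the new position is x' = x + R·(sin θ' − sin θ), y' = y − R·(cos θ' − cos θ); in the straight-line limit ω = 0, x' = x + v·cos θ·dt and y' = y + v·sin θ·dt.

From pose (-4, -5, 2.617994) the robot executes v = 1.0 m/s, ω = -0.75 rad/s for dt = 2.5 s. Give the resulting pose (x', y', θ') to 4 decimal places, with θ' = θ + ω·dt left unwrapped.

(-4.2353, -2.8634, 0.7430)

θ' = 2.6180 + -0.75·2.5 = 0.7430
R = v/ω = 1.0/-0.75 = -1.3333
x' = -4 + -1.3333·(sin 0.7430 − sin 2.6180) = -4.2353
y' = -5 − -1.3333·(cos 0.7430 − cos 2.6180) = -2.8634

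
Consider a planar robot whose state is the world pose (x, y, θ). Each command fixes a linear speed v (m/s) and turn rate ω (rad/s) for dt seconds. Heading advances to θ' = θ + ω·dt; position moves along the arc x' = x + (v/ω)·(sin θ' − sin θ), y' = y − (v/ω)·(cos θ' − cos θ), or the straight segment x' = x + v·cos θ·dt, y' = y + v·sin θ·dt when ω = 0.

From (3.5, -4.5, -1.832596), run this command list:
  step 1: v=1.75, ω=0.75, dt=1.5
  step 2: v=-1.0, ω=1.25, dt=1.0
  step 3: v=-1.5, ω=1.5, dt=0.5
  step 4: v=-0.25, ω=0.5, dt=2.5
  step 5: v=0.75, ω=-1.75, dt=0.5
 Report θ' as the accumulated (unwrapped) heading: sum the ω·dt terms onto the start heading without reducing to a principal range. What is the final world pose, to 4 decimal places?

(2.8728, -7.6192, 1.6674)

step 1: θ'=-0.7076 (R=2.3333) → pose (4.2371, -6.8771, -0.7076)
step 2: θ'=0.5424 (R=-0.8000) → pose (3.3042, -6.7998, 0.5424)
step 3: θ'=1.2924 (R=-1.0000) → pose (2.8589, -7.3815, 1.2924)
step 4: θ'=2.5424 (R=-0.5000) → pose (3.0576, -7.9318, 2.5424)
step 5: θ'=1.6674 (R=-0.4286) → pose (2.8728, -7.6192, 1.6674)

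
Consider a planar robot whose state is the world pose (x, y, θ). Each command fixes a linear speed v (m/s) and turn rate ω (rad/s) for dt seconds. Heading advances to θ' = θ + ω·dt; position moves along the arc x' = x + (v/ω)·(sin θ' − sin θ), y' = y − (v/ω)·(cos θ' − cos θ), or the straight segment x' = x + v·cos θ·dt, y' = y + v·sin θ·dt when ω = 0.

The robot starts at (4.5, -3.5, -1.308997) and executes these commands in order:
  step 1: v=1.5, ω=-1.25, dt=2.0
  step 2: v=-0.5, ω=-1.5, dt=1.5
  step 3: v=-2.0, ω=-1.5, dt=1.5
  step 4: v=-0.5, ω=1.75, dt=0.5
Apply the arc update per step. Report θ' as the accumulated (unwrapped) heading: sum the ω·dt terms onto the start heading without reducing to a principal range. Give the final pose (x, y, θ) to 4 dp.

(0.9761, -3.2119, -7.4340)

step 1: θ'=-3.8090 (R=-1.2000) → pose (2.5981, -4.7531, -3.8090)
step 2: θ'=-6.0590 (R=0.3333) → pose (2.4659, -5.3399, -6.0590)
step 3: θ'=-8.3090 (R=1.3333) → pose (0.9718, -3.4540, -8.3090)
step 4: θ'=-7.4340 (R=-0.2857) → pose (0.9761, -3.2119, -7.4340)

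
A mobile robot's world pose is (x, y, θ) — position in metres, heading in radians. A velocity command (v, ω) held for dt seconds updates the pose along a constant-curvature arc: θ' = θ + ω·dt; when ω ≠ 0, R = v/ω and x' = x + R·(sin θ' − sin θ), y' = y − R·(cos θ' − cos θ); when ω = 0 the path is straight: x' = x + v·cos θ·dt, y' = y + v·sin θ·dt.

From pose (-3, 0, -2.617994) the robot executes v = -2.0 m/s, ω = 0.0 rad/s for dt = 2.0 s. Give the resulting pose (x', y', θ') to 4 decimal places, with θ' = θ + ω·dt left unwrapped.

(0.4641, 2.0000, -2.6180)

θ' = -2.6180 + 0.0·2.0 = -2.6180
ω = 0 → straight: x' = -3 + -2.0·cos(-2.6180)·2.0 = 0.4641
y' = 0 + -2.0·sin(-2.6180)·2.0 = 2.0000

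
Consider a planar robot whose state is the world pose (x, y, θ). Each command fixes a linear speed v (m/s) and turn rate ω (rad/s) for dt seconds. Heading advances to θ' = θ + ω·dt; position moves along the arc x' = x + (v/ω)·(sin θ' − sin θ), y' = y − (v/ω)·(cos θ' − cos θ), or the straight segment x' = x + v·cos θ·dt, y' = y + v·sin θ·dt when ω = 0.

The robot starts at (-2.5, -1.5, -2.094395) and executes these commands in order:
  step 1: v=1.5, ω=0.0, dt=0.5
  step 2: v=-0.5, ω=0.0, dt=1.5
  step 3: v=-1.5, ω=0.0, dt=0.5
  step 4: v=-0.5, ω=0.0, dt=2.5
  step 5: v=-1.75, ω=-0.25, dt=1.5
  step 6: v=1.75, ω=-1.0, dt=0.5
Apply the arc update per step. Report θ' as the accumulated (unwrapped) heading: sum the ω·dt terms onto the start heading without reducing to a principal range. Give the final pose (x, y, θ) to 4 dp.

step 1: θ'=-2.0944 (straight) → pose (-2.8750, -2.1495, -2.0944)
step 2: θ'=-2.0944 (straight) → pose (-2.5000, -1.5000, -2.0944)
step 3: θ'=-2.0944 (straight) → pose (-2.1250, -0.8505, -2.0944)
step 4: θ'=-2.0944 (straight) → pose (-1.5000, 0.2321, -2.0944)
step 5: θ'=-2.4694 (R=7.0000) → pose (0.2032, 2.2092, -2.4694)
step 6: θ'=-2.9694 (R=-1.7500) → pose (-0.5866, 1.8544, -2.9694)

(-0.5866, 1.8544, -2.9694)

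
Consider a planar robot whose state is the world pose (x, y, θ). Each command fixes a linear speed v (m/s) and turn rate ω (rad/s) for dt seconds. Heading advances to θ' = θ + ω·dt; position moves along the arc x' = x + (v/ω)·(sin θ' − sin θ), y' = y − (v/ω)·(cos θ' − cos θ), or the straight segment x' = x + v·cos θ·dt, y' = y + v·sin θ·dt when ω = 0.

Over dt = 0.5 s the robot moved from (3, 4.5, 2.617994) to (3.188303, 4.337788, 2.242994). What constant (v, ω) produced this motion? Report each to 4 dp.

Δθ = 2.242994 − 2.617994 = -0.375000
ω = Δθ/dt = -0.375000/0.5 = -0.7500
R = Δx/(sin θ' − sin θ) = 0.6667
v = R·ω = 0.6667·-0.7500 = -0.5000

v = -0.5000, ω = -0.7500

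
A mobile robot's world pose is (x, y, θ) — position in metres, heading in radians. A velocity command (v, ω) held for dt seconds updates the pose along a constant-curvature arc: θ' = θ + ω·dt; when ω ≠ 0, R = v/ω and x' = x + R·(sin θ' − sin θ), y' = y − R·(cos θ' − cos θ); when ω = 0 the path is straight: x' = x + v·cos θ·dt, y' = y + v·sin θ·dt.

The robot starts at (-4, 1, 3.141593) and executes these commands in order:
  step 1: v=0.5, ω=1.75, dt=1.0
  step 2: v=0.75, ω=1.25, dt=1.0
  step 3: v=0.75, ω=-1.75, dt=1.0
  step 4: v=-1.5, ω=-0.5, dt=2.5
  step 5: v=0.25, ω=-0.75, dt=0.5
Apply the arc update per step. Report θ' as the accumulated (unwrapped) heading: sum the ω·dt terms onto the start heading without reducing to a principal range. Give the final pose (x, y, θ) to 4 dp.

step 1: θ'=4.8916 (R=0.2857) → pose (-4.2811, 0.6634, 4.8916)
step 2: θ'=6.1416 (R=0.6000) → pose (-3.7754, 0.1763, 6.1416)
step 3: θ'=4.3916 (R=-0.4286) → pose (-3.4292, -0.3831, 4.3916)
step 4: θ'=3.1416 (R=3.0000) → pose (-0.5822, 1.6709, 3.1416)
step 5: θ'=2.7666 (R=-0.3333) → pose (-0.7043, 1.6941, 2.7666)

(-0.7043, 1.6941, 2.7666)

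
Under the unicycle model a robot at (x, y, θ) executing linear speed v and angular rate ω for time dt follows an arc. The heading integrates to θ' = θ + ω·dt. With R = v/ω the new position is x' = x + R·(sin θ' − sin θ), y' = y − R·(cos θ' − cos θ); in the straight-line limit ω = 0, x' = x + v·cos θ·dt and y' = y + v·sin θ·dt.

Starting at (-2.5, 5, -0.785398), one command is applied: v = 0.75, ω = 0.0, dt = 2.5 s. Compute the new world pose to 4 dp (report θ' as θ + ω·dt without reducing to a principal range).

(-1.1742, 3.6742, -0.7854)

θ' = -0.7854 + 0.0·2.5 = -0.7854
ω = 0 → straight: x' = -2.5 + 0.75·cos(-0.7854)·2.5 = -1.1742
y' = 5 + 0.75·sin(-0.7854)·2.5 = 3.6742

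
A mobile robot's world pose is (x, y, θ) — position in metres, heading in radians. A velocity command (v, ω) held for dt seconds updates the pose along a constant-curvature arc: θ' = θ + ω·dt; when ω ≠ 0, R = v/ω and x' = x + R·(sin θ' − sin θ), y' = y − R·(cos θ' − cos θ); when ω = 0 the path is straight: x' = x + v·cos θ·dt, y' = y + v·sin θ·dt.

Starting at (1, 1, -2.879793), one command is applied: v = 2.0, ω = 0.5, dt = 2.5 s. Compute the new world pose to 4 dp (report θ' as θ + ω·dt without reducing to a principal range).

(-1.9578, -2.6279, -1.6298)

θ' = -2.8798 + 0.5·2.5 = -1.6298
R = v/ω = 2.0/0.5 = 4.0000
x' = 1 + 4.0000·(sin -1.6298 − sin -2.8798) = -1.9578
y' = 1 − 4.0000·(cos -1.6298 − cos -2.8798) = -2.6279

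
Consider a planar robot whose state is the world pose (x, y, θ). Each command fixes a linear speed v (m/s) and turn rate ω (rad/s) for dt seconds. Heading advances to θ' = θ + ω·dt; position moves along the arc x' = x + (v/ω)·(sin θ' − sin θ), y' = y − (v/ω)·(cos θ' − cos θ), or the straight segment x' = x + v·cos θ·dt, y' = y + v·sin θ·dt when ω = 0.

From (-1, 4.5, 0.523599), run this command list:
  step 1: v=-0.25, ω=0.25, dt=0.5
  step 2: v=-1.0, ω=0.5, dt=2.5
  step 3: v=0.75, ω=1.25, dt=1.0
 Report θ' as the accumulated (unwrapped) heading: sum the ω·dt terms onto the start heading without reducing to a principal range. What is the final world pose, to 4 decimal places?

(-2.3617, 2.5999, 3.1486)

step 1: θ'=0.6486 (R=-1.0000) → pose (-1.1041, 4.4309, 0.6486)
step 2: θ'=1.8986 (R=-2.0000) → pose (-1.7894, 2.1931, 1.8986)
step 3: θ'=3.1486 (R=0.6000) → pose (-2.3617, 2.5999, 3.1486)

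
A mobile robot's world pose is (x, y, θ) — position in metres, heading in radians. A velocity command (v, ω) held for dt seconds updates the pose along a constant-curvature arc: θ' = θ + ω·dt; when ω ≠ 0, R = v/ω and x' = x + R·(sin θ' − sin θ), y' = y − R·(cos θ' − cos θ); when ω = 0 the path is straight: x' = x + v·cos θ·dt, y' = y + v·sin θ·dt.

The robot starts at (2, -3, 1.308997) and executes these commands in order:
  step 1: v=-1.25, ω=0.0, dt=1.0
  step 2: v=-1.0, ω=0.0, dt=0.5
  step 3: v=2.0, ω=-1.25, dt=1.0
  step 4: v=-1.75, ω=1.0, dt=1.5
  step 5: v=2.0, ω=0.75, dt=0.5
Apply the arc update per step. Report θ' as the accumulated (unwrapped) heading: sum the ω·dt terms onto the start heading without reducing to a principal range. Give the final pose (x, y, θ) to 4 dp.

step 1: θ'=1.3090 (straight) → pose (1.6765, -4.2074, 1.3090)
step 2: θ'=1.3090 (straight) → pose (1.5471, -4.6904, 1.3090)
step 3: θ'=0.0590 (R=-1.6000) → pose (2.9982, -3.5073, 0.0590)
step 4: θ'=1.5590 (R=-1.7500) → pose (1.3515, -5.2336, 1.5590)
step 5: θ'=1.9340 (R=2.6667) → pose (1.1777, -4.2547, 1.9340)

(1.1777, -4.2547, 1.9340)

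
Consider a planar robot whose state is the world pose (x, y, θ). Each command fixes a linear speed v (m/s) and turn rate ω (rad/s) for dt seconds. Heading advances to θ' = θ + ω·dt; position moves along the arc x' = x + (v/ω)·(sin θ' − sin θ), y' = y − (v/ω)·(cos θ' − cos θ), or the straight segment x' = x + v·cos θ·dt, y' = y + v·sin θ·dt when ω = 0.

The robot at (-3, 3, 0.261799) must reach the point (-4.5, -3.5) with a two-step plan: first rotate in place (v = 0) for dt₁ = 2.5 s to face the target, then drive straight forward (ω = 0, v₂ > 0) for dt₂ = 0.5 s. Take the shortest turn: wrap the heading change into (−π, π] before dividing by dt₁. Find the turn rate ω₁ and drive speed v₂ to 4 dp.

heading to target = atan2(-3.5−3, -4.5−-3) = -1.7976
Δθ = wrap(-1.7976 − 0.2618) = -2.0594; ω₁ = Δθ/dt₁ = -0.8238
distance = √((-4.5−-3)² + (-3.5−3)²) = 6.6708; v₂ = distance/dt₂ = 13.3417

ω₁ = -0.8238, v₂ = 13.3417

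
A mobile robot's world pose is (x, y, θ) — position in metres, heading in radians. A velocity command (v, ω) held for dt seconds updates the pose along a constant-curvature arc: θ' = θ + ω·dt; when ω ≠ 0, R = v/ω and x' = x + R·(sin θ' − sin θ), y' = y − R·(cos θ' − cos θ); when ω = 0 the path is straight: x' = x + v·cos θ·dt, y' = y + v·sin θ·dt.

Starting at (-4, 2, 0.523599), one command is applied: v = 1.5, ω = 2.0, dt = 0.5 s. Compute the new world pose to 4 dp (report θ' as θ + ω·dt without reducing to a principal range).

θ' = 0.5236 + 2.0·0.5 = 1.5236
R = v/ω = 1.5/2.0 = 0.7500
x' = -4 + 0.7500·(sin 1.5236 − sin 0.5236) = -3.6258
y' = 2 − 0.7500·(cos 1.5236 − cos 0.5236) = 2.6141

(-3.6258, 2.6141, 1.5236)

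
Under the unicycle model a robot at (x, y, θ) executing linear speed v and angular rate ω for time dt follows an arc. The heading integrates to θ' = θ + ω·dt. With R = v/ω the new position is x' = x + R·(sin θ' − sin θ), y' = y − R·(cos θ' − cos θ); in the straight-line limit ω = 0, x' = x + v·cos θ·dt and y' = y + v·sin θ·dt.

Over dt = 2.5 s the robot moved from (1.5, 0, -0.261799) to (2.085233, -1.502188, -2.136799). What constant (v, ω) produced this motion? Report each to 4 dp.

v = 0.7500, ω = -0.7500

Δθ = -2.136799 − -0.261799 = -1.875000
ω = Δθ/dt = -1.875000/2.5 = -0.7500
R = −Δy/(cos θ' − cos θ) = -1.0000
v = R·ω = -1.0000·-0.7500 = 0.7500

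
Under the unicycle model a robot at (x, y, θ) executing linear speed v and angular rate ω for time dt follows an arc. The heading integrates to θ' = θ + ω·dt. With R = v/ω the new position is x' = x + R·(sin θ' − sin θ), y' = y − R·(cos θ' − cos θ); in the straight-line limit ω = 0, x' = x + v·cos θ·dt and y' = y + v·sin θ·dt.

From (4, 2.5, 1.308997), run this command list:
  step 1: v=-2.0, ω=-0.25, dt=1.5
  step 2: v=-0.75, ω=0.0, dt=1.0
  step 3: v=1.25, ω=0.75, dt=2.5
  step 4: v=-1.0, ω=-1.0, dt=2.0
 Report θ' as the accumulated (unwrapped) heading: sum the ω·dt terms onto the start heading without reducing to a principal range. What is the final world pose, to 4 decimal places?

step 1: θ'=0.9340 (R=8.0000) → pose (2.7046, -0.1864, 0.9340)
step 2: θ'=0.9340 (straight) → pose (2.2586, -0.7895, 0.9340)
step 3: θ'=2.8090 (R=1.6667) → pose (1.4628, 1.7769, 2.8090)
step 4: θ'=0.8090 (R=1.0000) → pose (1.8599, 0.1415, 0.8090)

(1.8599, 0.1415, 0.8090)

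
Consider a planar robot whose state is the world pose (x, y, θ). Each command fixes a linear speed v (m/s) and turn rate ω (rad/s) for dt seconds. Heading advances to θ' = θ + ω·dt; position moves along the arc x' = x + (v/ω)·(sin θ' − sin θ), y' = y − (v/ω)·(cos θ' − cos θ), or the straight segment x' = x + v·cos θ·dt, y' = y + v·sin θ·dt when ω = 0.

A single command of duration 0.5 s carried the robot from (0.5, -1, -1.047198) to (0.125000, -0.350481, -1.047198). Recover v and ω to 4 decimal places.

v = -1.5000, ω = 0.0000

Δθ = -1.047198 − -1.047198 = 0.000000
ω = Δθ/dt = 0.000000/0.5 = 0.0000
ω = 0 → v = (Δx·cos θ + Δy·sin θ)/dt = -1.5000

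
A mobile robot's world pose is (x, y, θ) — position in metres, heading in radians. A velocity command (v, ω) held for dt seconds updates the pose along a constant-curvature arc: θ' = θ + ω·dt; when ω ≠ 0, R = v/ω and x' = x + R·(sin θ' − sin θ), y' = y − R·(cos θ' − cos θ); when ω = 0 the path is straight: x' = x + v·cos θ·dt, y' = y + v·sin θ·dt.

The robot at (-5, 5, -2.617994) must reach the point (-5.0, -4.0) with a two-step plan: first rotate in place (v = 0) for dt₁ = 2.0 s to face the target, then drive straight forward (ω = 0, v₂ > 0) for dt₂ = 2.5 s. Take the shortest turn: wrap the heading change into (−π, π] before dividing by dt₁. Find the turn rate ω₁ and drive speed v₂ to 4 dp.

heading to target = atan2(-4−5, -5−-5) = -1.5708
Δθ = wrap(-1.5708 − -2.6180) = 1.0472; ω₁ = Δθ/dt₁ = 0.5236
distance = √((-5−-5)² + (-4−5)²) = 9.0000; v₂ = distance/dt₂ = 3.6000

ω₁ = 0.5236, v₂ = 3.6000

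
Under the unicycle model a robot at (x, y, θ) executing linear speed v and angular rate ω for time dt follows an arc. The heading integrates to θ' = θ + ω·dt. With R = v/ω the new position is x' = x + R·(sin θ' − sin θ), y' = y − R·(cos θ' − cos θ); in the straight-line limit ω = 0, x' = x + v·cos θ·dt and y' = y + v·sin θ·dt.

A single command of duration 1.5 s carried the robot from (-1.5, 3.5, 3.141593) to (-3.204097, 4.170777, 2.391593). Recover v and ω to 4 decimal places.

Δθ = 2.391593 − 3.141593 = -0.750000
ω = Δθ/dt = -0.750000/1.5 = -0.5000
R = Δx/(sin θ' − sin θ) = -2.5000
v = R·ω = -2.5000·-0.5000 = 1.2500

v = 1.2500, ω = -0.5000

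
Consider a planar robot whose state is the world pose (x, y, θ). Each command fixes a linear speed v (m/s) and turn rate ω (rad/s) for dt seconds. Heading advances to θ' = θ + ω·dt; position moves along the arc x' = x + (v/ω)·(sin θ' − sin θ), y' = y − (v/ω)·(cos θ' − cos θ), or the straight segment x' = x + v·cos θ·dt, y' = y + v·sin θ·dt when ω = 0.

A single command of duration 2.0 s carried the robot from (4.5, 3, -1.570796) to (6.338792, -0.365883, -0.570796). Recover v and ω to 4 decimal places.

Δθ = -0.570796 − -1.570796 = 1.000000
ω = Δθ/dt = 1.000000/2.0 = 0.5000
R = −Δy/(cos θ' − cos θ) = 4.0000
v = R·ω = 4.0000·0.5000 = 2.0000

v = 2.0000, ω = 0.5000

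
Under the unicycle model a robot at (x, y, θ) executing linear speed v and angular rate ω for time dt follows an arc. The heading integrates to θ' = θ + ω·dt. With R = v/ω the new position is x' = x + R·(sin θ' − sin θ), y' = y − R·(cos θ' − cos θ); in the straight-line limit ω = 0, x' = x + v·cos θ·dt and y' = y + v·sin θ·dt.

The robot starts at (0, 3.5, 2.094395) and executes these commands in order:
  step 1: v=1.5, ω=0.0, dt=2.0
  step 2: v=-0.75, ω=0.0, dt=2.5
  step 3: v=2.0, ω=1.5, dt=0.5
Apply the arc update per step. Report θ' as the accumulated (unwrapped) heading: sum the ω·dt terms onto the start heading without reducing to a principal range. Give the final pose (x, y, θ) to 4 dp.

step 1: θ'=2.0944 (straight) → pose (-1.5000, 6.0981, 2.0944)
step 2: θ'=2.0944 (straight) → pose (-0.5625, 4.4743, 2.0944)
step 3: θ'=2.8444 (R=1.3333) → pose (-1.3267, 5.0825, 2.8444)

(-1.3267, 5.0825, 2.8444)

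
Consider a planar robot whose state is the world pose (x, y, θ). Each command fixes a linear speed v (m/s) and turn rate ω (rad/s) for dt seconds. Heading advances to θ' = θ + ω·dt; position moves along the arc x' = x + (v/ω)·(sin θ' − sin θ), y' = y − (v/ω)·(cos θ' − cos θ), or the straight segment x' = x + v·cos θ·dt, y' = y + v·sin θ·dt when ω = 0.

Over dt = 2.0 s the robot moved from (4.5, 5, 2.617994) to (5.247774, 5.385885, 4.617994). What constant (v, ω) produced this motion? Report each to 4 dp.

Δθ = 4.617994 − 2.617994 = 2.000000
ω = Δθ/dt = 2.000000/2.0 = 1.0000
R = Δx/(sin θ' − sin θ) = -0.5000
v = R·ω = -0.5000·1.0000 = -0.5000

v = -0.5000, ω = 1.0000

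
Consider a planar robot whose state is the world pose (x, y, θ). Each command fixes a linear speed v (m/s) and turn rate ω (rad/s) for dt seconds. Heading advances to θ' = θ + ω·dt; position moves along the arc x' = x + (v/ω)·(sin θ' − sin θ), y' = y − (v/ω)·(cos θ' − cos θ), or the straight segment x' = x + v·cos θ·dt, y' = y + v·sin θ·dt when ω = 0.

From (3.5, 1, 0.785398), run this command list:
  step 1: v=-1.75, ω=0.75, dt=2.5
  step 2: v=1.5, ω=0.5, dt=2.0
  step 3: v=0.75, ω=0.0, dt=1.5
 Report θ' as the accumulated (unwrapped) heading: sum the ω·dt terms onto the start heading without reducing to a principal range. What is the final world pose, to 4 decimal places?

(0.2170, -3.3302, 3.6604)

step 1: θ'=2.6604 (R=-2.3333) → pose (4.0700, -2.7183, 2.6604)
step 2: θ'=3.6604 (R=3.0000) → pose (1.1939, -2.7724, 3.6604)
step 3: θ'=3.6604 (straight) → pose (0.2170, -3.3302, 3.6604)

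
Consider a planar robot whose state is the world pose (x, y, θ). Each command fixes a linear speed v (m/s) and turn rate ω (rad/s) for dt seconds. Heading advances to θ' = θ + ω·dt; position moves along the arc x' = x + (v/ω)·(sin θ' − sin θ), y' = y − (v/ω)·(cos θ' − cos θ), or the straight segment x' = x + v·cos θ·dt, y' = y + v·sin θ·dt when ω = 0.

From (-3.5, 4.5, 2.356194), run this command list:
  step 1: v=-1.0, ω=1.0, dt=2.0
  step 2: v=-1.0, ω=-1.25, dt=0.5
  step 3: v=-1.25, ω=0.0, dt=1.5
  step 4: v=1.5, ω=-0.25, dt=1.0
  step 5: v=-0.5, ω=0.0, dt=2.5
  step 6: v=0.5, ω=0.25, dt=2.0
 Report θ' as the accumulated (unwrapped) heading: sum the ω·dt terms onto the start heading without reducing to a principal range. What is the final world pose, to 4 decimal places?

step 1: θ'=4.3562 (R=-1.0000) → pose (-1.8557, 4.8584, 4.3562)
step 2: θ'=3.7312 (R=0.8000) → pose (-1.5507, 5.2444, 3.7312)
step 3: θ'=3.7312 (straight) → pose (0.0077, 6.2869, 3.7312)
step 4: θ'=3.4812 (R=-6.0000) → pose (-1.3298, 5.6166, 3.4812)
step 5: θ'=3.4812 (straight) → pose (-0.1512, 6.0330, 3.4812)
step 6: θ'=3.9812 (R=2.0000) → pose (-0.9737, 5.4827, 3.9812)

(-0.9737, 5.4827, 3.9812)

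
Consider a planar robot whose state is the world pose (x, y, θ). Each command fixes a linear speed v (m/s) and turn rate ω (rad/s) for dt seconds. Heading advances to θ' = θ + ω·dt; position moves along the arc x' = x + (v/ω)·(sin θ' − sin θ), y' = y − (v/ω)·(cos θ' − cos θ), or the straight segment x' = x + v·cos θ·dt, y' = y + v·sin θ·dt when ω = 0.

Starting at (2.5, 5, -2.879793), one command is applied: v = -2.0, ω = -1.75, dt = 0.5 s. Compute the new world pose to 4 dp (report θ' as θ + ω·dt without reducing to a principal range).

θ' = -2.8798 + -1.75·0.5 = -3.7548
R = v/ω = -2.0/-1.75 = 1.1429
x' = 2.5 + 1.1429·(sin -3.7548 − sin -2.8798) = 3.4535
y' = 5 − 1.1429·(cos -3.7548 − cos -2.8798) = 4.8307

(3.4535, 4.8307, -3.7548)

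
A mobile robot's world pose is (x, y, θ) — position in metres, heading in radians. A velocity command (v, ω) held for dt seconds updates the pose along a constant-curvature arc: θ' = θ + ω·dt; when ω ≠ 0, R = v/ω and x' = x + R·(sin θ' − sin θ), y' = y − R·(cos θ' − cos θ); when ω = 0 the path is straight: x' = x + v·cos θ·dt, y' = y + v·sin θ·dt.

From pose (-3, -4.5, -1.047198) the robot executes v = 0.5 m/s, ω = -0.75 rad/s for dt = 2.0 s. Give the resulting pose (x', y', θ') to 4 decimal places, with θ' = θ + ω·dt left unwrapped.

θ' = -1.0472 + -0.75·2.0 = -2.5472
R = v/ω = 0.5/-0.75 = -0.6667
x' = -3 + -0.6667·(sin -2.5472 − sin -1.0472) = -3.2040
y' = -4.5 − -0.6667·(cos -2.5472 − cos -1.0472) = -5.3857

(-3.2040, -5.3857, -2.5472)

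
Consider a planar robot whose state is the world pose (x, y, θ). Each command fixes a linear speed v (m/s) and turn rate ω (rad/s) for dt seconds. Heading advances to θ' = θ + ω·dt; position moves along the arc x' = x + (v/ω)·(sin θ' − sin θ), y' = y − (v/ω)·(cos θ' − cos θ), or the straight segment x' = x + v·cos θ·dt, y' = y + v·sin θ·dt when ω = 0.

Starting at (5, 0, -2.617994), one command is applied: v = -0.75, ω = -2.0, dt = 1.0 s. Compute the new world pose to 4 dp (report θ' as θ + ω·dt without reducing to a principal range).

(5.5608, -0.2894, -4.6180)

θ' = -2.6180 + -2.0·1.0 = -4.6180
R = v/ω = -0.75/-2.0 = 0.3750
x' = 5 + 0.3750·(sin -4.6180 − sin -2.6180) = 5.5608
y' = 0 − 0.3750·(cos -4.6180 − cos -2.6180) = -0.2894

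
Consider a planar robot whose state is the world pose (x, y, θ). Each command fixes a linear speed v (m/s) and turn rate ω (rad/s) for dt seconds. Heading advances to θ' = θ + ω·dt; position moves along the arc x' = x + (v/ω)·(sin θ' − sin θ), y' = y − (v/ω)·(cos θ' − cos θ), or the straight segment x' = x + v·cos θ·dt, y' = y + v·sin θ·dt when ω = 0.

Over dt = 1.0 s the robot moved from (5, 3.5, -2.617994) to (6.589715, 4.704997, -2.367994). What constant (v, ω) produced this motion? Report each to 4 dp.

v = -2.0000, ω = 0.2500

Δθ = -2.367994 − -2.617994 = 0.250000
ω = Δθ/dt = 0.250000/1.0 = 0.2500
R = Δx/(sin θ' − sin θ) = -8.0000
v = R·ω = -8.0000·0.2500 = -2.0000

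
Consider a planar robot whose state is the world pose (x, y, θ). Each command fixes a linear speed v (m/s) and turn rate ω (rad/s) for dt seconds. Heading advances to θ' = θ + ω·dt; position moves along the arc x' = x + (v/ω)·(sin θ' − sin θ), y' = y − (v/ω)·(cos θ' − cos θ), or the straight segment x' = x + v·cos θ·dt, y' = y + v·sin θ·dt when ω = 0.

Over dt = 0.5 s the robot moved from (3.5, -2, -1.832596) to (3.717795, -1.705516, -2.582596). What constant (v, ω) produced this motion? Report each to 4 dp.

Δθ = -2.582596 − -1.832596 = -0.750000
ω = Δθ/dt = -0.750000/0.5 = -1.5000
R = −Δy/(cos θ' − cos θ) = 0.5000
v = R·ω = 0.5000·-1.5000 = -0.7500

v = -0.7500, ω = -1.5000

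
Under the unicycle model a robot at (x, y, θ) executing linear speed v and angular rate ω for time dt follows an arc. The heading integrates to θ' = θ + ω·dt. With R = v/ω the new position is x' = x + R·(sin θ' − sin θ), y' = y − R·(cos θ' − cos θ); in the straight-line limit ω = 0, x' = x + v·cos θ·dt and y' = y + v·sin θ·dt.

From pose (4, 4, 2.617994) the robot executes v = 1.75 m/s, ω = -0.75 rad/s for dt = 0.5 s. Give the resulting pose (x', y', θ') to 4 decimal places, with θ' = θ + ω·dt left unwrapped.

θ' = 2.6180 + -0.75·0.5 = 2.2430
R = v/ω = 1.75/-0.75 = -2.3333
x' = 4 + -2.3333·(sin 2.2430 − sin 2.6180) = 3.3409
y' = 4 − -2.3333·(cos 2.2430 − cos 2.6180) = 4.5677

(3.3409, 4.5677, 2.2430)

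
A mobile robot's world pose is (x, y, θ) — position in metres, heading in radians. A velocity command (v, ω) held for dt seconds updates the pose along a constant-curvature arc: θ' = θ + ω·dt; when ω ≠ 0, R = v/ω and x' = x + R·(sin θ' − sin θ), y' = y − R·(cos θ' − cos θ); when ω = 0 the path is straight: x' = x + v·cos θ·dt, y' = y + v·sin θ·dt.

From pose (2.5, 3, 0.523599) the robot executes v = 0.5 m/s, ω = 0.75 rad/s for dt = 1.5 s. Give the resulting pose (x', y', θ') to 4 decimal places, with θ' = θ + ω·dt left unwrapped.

θ' = 0.5236 + 0.75·1.5 = 1.6486
R = v/ω = 0.5/0.75 = 0.6667
x' = 2.5 + 0.6667·(sin 1.6486 − sin 0.5236) = 2.8313
y' = 3 − 0.6667·(cos 1.6486 − cos 0.5236) = 3.6292

(2.8313, 3.6292, 1.6486)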